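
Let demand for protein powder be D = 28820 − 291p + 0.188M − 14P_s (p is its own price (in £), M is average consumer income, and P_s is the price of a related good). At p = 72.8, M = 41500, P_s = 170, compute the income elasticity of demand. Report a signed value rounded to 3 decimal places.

At the given values, D = 28820 − 291(72.8) + 0.188(41500) − 14(170) = 13057.2.
∂D/∂M = 0.188.
E = (0.188) × (41500/13057.2) = 0.59752…

0.598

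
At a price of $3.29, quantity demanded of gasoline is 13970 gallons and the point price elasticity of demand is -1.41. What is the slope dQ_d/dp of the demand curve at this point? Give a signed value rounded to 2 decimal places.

Ed = (dQ_d/dp)·(p/Q_d) ⇒ dQ_d/dp = Ed·Q_d/p = (-1.41)·13970/3.29 = -5987.1428…

-5987.14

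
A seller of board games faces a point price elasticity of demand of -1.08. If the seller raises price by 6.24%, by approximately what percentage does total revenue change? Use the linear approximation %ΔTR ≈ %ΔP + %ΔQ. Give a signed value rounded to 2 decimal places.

-0.50%

%ΔQ ≈ Ed × %ΔP = (-1.08) × (+6.24%) = -6.7392%
%ΔTR ≈ %ΔP + %ΔQ = (+6.24%) + (-6.7392%) = -0.4992%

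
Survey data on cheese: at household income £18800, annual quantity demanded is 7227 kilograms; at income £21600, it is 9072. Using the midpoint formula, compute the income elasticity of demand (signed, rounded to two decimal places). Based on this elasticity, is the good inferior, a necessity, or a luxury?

%ΔQ = (9072 − 7227)/[( 7227 + 9072)/2] = 1845/8149.5 = 0.226394…
%ΔIncome = (21600 − 18800)/[( 18800 + 21600)/2] = 2800/20200 = 0.138613…
E_income = (1845/8149.5) / (2800/20200) = 1.6332…
E_income > 1 ⇒ normal good, luxury.

1.63; luxury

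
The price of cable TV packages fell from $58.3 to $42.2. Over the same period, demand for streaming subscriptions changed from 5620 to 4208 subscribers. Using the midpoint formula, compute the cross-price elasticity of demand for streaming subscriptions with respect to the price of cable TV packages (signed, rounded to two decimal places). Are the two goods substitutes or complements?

0.90; substitutes

%ΔQ_{streaming subscriptions} = (4208 − 5620)/avg = -1412/4914 = -0.287342…
%ΔP_{cable TV packages} = (42.2 − 58.3)/avg = -16.1/50.25 = -0.320398…
E_cross = (-1412/4914) / (-16.1/50.25) = 0.8968…
E_cross > 0 ⇒ the goods are substitutes.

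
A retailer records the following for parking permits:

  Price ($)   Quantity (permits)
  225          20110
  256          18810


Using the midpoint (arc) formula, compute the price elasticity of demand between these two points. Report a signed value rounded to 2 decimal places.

-0.52

%ΔQ = (18810 − 20110) / [(20110 + 18810)/2] = -1300/19460 = -0.066803…
%ΔP = (256 − 225) / [(225 + 256)/2] = 31/240.5 = 0.128898…
Arc Ed = %ΔQ / %ΔP = (-1300/19460) / (31/240.5) = -0.5182…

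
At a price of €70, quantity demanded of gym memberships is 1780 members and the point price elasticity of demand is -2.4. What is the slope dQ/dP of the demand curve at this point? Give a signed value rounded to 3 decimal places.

-61.029

Ed = (dQ/dP)·(P/Q) ⇒ dQ/dP = Ed·Q/P = (-2.4)·1780/70 = -61.02857…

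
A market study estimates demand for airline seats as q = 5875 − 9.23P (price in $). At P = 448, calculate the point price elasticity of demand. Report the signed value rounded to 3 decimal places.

dq/dP = −9.23. At P = 448, q = 5875 − 9.23(448) = 1739.96.
Ed = (dq/dP)·(P/q) = −9.23 × (448/1739.96) = -2.37651…

-2.377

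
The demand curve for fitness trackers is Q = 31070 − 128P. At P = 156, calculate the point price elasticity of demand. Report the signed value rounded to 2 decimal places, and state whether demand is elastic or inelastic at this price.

dQ/dP = −128. At P = 156, Q = 31070 − 128(156) = 11102.
Ed = (dQ/dP)·(P/Q) = −128 × (156/11102) = -1.7985…
|Ed| = 1.80 > 1, so demand is elastic.

-1.80; elastic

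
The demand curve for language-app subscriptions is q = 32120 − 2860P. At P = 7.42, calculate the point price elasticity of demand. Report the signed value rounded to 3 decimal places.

dq/dP = −2860. At P = 7.42, q = 32120 − 2860(7.42) = 10898.8.
Ed = (dq/dP)·(P/q) = −2860 × (7.42/10898.8) = -1.94711…

-1.947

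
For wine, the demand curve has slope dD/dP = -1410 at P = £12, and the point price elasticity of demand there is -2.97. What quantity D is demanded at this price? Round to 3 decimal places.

5696.970

Ed = (dD/dP)·(P/D) ⇒ D = (dD/dP)·P/Ed = (-1410)·12/(-2.97) = 5696.96969…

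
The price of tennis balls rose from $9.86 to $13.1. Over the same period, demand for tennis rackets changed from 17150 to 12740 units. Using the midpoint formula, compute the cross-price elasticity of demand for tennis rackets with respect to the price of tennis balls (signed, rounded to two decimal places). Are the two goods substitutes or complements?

-1.05; complements

%ΔQ_{tennis rackets} = (12740 − 17150)/avg = -4410/14945 = -0.295081…
%ΔP_{tennis balls} = (13.1 − 9.86)/avg = 3.24/11.48 = 0.282229…
E_cross = (-4410/14945) / (3.24/11.48) = -1.0455…
E_cross < 0 ⇒ the goods are complements.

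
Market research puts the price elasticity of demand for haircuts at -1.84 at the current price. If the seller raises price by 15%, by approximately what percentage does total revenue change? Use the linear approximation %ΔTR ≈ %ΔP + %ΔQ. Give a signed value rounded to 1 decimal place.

%ΔQ ≈ Ed × %ΔP = (-1.84) × (+15%) = -27.6000%
%ΔTR ≈ %ΔP + %ΔQ = (+15%) + (-27.6000%) = -12.6000%

-12.6%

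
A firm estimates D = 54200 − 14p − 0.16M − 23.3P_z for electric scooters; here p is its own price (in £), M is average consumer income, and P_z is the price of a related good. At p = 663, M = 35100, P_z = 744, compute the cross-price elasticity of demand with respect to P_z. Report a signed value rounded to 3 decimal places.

-0.789

At the given values, D = 54200 − 14(663) − 0.16(35100) − 23.3(744) = 21966.8.
∂D/∂P_z = -23.3.
E = (-23.3) × (744/21966.8) = -0.78915…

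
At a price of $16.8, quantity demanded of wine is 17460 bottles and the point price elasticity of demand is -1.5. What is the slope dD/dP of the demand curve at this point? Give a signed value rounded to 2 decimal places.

-1558.93

Ed = (dD/dP)·(P/D) ⇒ dD/dP = Ed·D/P = (-1.5)·17460/16.8 = -1558.9285…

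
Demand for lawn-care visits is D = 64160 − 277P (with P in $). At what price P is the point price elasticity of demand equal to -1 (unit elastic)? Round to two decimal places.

Ed = −277P/(64160 − 277P). Set this equal to -1:
277P = 1·(64160 − 277P) ⇒ 277P(1 + 1) = 1·64160
P = 1·64160 / (277·2) = 115.8122…

115.81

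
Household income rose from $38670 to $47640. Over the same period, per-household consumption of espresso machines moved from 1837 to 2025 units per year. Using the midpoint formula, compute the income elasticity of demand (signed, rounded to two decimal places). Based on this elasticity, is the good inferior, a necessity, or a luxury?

%ΔQ = (2025 − 1837)/[( 1837 + 2025)/2] = 188/1931 = 0.097358…
%ΔIncome = (47640 − 38670)/[( 38670 + 47640)/2] = 8970/43155 = 0.207855…
E_income = (188/1931) / (8970/43155) = 0.4683…
0 < E_income < 1 ⇒ normal good, necessity.

0.47; necessity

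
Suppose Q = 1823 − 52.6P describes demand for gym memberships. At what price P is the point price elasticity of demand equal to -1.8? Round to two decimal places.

22.28

Ed = −52.6P/(1823 − 52.6P). Set this equal to -1.8:
52.6P = 1.8·(1823 − 52.6P) ⇒ 52.6P(1 + 1.8) = 1.8·1823
P = 1.8·1823 / (52.6·2.8) = 22.2800…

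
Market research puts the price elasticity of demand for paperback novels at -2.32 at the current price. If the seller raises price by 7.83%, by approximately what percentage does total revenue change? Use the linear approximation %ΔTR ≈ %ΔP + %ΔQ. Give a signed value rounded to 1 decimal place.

%ΔQ ≈ Ed × %ΔP = (-2.32) × (+7.83%) = -18.1656%
%ΔTR ≈ %ΔP + %ΔQ = (+7.83%) + (-18.1656%) = -10.3356%

-10.3%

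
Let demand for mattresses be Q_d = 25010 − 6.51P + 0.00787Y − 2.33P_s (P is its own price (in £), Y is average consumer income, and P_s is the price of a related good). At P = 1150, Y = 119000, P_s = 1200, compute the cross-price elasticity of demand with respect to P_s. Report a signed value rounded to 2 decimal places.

At the given values, Q_d = 25010 − 6.51(1150) + 0.00787(119000) − 2.33(1200) = 15664.03.
∂Q_d/∂P_s = -2.33.
E = (-2.33) × (1200/15664.03) = -0.1784…

-0.18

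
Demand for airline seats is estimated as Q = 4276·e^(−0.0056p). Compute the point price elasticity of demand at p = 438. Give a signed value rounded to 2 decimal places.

dQ/dp = −0.0056·Q = -2.06057. At p = 438, Q = 367.96.
Ed = (dQ/dp)·(p/Q) = (-2.06057) × (438/367.96) = -2.4528

-2.45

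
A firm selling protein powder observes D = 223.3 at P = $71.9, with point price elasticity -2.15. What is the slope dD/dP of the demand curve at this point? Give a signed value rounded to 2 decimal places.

Ed = (dD/dP)·(P/D) ⇒ dD/dP = Ed·D/P = (-2.15)·223.3/71.9 = -6.6772…

-6.68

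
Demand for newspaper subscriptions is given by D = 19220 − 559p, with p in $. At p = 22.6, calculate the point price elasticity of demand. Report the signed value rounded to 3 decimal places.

-1.918

dD/dp = −559. At p = 22.6, D = 19220 − 559(22.6) = 6586.6.
Ed = (dD/dp)·(p/D) = −559 × (22.6/6586.6) = -1.91804…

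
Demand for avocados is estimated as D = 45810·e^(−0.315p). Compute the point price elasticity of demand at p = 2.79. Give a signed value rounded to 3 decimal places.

dD/dp = −0.315·D = -5992.27. At p = 2.79, D = 19023.1.
Ed = (dD/dp)·(p/D) = (-5992.27) × (2.79/19023.1) = -0.87885

-0.879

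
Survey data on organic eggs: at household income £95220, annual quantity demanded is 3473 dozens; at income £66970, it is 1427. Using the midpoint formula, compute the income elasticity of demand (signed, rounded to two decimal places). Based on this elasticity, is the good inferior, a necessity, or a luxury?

%ΔQ = (1427 − 3473)/[( 3473 + 1427)/2] = -2046/2450 = -0.835102…
%ΔIncome = (66970 − 95220)/[( 95220 + 66970)/2] = -28250/81095 = -0.348356…
E_income = (-2046/2450) / (-28250/81095) = 2.3972…
E_income > 1 ⇒ normal good, luxury.

2.40; luxury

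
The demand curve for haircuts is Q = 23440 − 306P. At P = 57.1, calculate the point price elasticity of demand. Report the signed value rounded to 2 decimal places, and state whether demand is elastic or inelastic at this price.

-2.93; elastic

dQ/dP = −306. At P = 57.1, Q = 23440 − 306(57.1) = 5967.4.
Ed = (dQ/dP)·(P/Q) = −306 × (57.1/5967.4) = -2.9280…
|Ed| = 2.93 > 1, so demand is elastic.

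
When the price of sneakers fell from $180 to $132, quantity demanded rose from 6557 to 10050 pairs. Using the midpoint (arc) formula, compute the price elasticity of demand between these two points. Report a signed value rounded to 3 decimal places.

%ΔQ = (10050 − 6557) / [(6557 + 10050)/2] = 3493/8303.5 = 0.420665…
%ΔP = (132 − 180) / [(180 + 132)/2] = -48/156 = -0.307692…
Arc Ed = %ΔQ / %ΔP = (3493/8303.5) / (-48/156) = -1.36716…

-1.367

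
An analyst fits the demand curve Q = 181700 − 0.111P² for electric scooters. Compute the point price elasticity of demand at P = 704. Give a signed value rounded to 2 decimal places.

dQ/dP = −2·0.111·P = -156.288. At P = 704, Q = 126686.624.
Ed = (dQ/dP)·(P/Q) = (-156.288) × (704/126686.624) = -0.8684…

-0.87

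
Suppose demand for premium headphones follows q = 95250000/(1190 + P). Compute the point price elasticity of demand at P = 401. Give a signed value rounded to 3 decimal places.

dq/dP = −95250000/(1190 + P)² = -37.6292. At P = 401, q = 59868.
Ed = (dq/dP)·(P/q) = (-37.6292) × (401/59868) = -0.25204…

-0.252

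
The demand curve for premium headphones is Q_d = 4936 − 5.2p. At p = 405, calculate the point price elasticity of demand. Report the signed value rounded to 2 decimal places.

-0.74

dQ_d/dp = −5.2. At p = 405, Q_d = 4936 − 5.2(405) = 2830.
Ed = (dQ_d/dp)·(p/Q_d) = −5.2 × (405/2830) = -0.7441…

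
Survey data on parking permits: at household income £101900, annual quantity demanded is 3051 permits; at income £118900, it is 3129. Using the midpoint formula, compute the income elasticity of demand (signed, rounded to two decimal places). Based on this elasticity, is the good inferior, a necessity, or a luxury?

0.16; necessity

%ΔQ = (3129 − 3051)/[( 3051 + 3129)/2] = 78/3090 = 0.025242…
%ΔIncome = (118900 − 101900)/[( 101900 + 118900)/2] = 17000/110400 = 0.153985…
E_income = (78/3090) / (17000/110400) = 0.1639…
0 < E_income < 1 ⇒ normal good, necessity.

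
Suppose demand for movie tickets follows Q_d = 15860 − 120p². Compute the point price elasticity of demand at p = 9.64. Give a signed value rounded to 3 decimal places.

-4.737

dQ_d/dp = −2·120·p = -2313.6. At p = 9.64, Q_d = 4708.448.
Ed = (dQ_d/dp)·(p/Q_d) = (-2313.6) × (9.64/4708.448) = -4.73682…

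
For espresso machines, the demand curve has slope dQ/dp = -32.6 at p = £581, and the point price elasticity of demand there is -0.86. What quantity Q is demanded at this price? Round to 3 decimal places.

22023.953

Ed = (dQ/dp)·(p/Q) ⇒ Q = (dQ/dp)·p/Ed = (-32.6)·581/(-0.86) = 22023.95348…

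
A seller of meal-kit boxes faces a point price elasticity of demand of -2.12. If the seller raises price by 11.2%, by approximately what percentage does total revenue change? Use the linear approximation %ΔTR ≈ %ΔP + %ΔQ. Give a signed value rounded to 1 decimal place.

-12.5%

%ΔQ ≈ Ed × %ΔP = (-2.12) × (+11.2%) = -23.7440%
%ΔTR ≈ %ΔP + %ΔQ = (+11.2%) + (-23.7440%) = -12.5440%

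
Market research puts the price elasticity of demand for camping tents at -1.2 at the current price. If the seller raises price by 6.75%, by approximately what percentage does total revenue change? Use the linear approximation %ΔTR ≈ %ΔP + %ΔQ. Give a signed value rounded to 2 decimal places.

-1.35%

%ΔQ ≈ Ed × %ΔP = (-1.2) × (+6.75%) = -8.1000%
%ΔTR ≈ %ΔP + %ΔQ = (+6.75%) + (-8.1000%) = -1.3500%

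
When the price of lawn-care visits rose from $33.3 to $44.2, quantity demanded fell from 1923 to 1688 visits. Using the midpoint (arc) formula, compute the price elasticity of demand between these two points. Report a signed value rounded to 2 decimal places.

-0.46

%ΔQ = (1688 − 1923) / [(1923 + 1688)/2] = -235/1805.5 = -0.130157…
%ΔP = (44.2 − 33.3) / [(33.3 + 44.2)/2] = 10.9/38.75 = 0.281290…
Arc Ed = %ΔQ / %ΔP = (-235/1805.5) / (10.9/38.75) = -0.4627…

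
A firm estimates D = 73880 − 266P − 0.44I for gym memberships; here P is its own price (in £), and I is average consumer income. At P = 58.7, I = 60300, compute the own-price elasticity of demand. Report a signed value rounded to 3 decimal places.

At the given values, D = 73880 − 266(58.7) − 0.44(60300) = 31733.8.
∂D/∂P = −266.
E = (-266) × (58.7/31733.8) = -0.49203…

-0.492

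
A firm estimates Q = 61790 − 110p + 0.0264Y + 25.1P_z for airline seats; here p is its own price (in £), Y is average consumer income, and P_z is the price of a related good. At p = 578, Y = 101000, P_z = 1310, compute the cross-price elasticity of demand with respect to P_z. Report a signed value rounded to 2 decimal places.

0.97

At the given values, Q = 61790 − 110(578) + 0.0264(101000) + 25.1(1310) = 33757.4.
∂Q/∂P_z = 25.1.
E = (25.1) × (1310/33757.4) = 0.9740…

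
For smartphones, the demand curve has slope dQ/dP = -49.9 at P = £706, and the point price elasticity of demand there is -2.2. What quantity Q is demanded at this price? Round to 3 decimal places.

16013.364

Ed = (dQ/dP)·(P/Q) ⇒ Q = (dQ/dP)·P/Ed = (-49.9)·706/(-2.2) = 16013.36363…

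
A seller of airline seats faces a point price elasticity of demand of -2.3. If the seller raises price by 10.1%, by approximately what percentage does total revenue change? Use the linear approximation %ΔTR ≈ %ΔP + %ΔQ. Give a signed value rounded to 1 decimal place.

%ΔQ ≈ Ed × %ΔP = (-2.3) × (+10.1%) = -23.2300%
%ΔTR ≈ %ΔP + %ΔQ = (+10.1%) + (-23.2300%) = -13.1300%

-13.1%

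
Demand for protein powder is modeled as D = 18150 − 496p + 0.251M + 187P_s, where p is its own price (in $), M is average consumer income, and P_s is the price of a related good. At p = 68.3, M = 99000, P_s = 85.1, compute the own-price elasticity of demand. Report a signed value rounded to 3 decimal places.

At the given values, D = 18150 − 496(68.3) + 0.251(99000) + 187(85.1) = 25035.9.
∂D/∂p = −496.
E = (-496) × (68.3/25035.9) = -1.35312…

-1.353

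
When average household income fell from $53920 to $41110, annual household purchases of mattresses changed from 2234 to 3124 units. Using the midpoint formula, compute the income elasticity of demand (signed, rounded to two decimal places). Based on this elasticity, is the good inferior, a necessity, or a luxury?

%ΔQ = (3124 − 2234)/[( 2234 + 3124)/2] = 890/2679 = 0.332213…
%ΔIncome = (41110 − 53920)/[( 53920 + 41110)/2] = -12810/47515 = -0.269599…
E_income = (890/2679) / (-12810/47515) = -1.2322…
E_income < 0 ⇒ inferior good.

-1.23; inferior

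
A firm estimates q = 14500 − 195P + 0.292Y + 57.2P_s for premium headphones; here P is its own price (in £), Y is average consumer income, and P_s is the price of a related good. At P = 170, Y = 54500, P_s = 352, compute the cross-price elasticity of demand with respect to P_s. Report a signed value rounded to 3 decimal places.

1.157

At the given values, q = 14500 − 195(170) + 0.292(54500) + 57.2(352) = 17398.4.
∂q/∂P_s = 57.2.
E = (57.2) × (352/17398.4) = 1.15725…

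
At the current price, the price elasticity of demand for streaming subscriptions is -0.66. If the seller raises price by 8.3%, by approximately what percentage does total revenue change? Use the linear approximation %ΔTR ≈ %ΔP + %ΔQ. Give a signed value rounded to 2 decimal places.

+2.82%

%ΔQ ≈ Ed × %ΔP = (-0.66) × (+8.3%) = -5.4780%
%ΔTR ≈ %ΔP + %ΔQ = (+8.3%) + (-5.4780%) = +2.8220%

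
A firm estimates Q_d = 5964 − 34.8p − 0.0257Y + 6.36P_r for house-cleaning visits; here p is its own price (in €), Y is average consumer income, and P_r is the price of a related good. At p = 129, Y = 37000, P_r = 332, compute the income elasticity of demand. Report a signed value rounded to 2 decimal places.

At the given values, Q_d = 5964 − 34.8(129) − 0.0257(37000) + 6.36(332) = 2635.42.
∂Q_d/∂Y = -0.0257.
E = (-0.0257) × (37000/2635.42) = -0.3608…

-0.36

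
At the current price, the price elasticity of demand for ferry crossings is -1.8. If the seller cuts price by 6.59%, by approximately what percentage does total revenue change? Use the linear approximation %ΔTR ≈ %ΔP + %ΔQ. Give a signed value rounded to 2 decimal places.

+5.27%

%ΔQ ≈ Ed × %ΔP = (-1.8) × (-6.59%) = +11.8620%
%ΔTR ≈ %ΔP + %ΔQ = (-6.59%) + (+11.8620%) = +5.2720%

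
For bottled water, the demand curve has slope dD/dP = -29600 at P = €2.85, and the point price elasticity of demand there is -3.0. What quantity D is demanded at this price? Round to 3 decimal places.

28120.000

Ed = (dD/dP)·(P/D) ⇒ D = (dD/dP)·P/Ed = (-29600)·2.85/(-3.0) = 28120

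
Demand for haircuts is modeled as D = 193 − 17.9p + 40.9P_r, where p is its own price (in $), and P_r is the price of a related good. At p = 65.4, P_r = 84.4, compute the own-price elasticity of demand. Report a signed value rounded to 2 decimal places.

-0.47

At the given values, D = 193 − 17.9(65.4) + 40.9(84.4) = 2474.3.
∂D/∂p = −17.9.
E = (-17.9) × (65.4/2474.3) = -0.4731…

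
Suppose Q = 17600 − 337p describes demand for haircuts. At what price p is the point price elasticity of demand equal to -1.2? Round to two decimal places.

Ed = −337p/(17600 − 337p). Set this equal to -1.2:
337p = 1.2·(17600 − 337p) ⇒ 337p(1 + 1.2) = 1.2·17600
p = 1.2·17600 / (337·2.2) = 28.4866…

28.49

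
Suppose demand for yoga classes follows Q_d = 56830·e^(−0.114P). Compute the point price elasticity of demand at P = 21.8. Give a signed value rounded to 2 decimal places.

-2.49

dQ_d/dP = −0.114·Q_d = -539.727. At P = 21.8, Q_d = 4734.44.
Ed = (dQ_d/dP)·(P/Q_d) = (-539.727) × (21.8/4734.44) = -2.4852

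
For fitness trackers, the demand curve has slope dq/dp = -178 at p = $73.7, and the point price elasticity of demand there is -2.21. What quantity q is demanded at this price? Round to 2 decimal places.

5936.02

Ed = (dq/dp)·(p/q) ⇒ q = (dq/dp)·p/Ed = (-178)·73.7/(-2.21) = 5936.0180…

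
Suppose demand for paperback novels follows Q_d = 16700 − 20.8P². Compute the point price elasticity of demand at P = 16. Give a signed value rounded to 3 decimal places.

dQ_d/dP = −2·20.8·P = -665.6. At P = 16, Q_d = 11375.2.
Ed = (dQ_d/dP)·(P/Q_d) = (-665.6) × (16/11375.2) = -0.93621…

-0.936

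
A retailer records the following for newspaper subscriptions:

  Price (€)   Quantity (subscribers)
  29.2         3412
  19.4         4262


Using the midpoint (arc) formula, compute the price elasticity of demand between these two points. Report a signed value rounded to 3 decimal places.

-0.549

%ΔQ = (4262 − 3412) / [(3412 + 4262)/2] = 850/3837 = 0.221527…
%ΔP = (19.4 − 29.2) / [(29.2 + 19.4)/2] = -9.8/24.3 = -0.403292…
Arc Ed = %ΔQ / %ΔP = (850/3837) / (-9.8/24.3) = -0.54929…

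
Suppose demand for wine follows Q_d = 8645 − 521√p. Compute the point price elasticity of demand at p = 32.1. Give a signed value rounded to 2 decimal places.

dQ_d/dp = −521/(2√p) = -45.9785. At p = 32.1, Q_d = 5693.18.
Ed = (dQ_d/dp)·(p/Q_d) = (-45.9785) × (32.1/5693.18) = -0.2592…

-0.26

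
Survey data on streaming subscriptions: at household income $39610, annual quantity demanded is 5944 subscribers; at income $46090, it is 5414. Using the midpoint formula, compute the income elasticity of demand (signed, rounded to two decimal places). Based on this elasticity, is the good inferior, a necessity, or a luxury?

-0.62; inferior

%ΔQ = (5414 − 5944)/[( 5944 + 5414)/2] = -530/5679 = -0.093326…
%ΔIncome = (46090 − 39610)/[( 39610 + 46090)/2] = 6480/42850 = 0.151225…
E_income = (-530/5679) / (6480/42850) = -0.6171…
E_income < 0 ⇒ inferior good.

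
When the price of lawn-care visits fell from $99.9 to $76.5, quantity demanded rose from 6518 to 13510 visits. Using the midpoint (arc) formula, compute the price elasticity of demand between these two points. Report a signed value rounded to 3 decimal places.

-2.632

%ΔQ = (13510 − 6518) / [(6518 + 13510)/2] = 6992/10014 = 0.698222…
%ΔP = (76.5 − 99.9) / [(99.9 + 76.5)/2] = -23.4/88.2 = -0.265306…
Arc Ed = %ΔQ / %ΔP = (6992/10014) / (-23.4/88.2) = -2.63176…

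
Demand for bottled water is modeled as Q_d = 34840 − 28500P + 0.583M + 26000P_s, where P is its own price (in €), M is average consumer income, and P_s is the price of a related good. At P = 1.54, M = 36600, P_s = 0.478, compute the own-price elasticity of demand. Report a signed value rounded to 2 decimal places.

-1.78

At the given values, Q_d = 34840 − 28500(1.54) + 0.583(36600) + 26000(0.478) = 24715.8.
∂Q_d/∂P = −28500.
E = (-28500) × (1.54/24715.8) = -1.7757…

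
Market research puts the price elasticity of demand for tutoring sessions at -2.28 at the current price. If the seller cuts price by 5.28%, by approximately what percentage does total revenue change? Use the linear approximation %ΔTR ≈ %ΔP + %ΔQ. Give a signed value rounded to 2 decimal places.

+6.76%

%ΔQ ≈ Ed × %ΔP = (-2.28) × (-5.28%) = +12.0384%
%ΔTR ≈ %ΔP + %ΔQ = (-5.28%) + (+12.0384%) = +6.7584%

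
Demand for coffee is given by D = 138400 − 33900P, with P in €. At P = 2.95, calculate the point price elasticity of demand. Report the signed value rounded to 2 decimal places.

-2.60

dD/dP = −33900. At P = 2.95, D = 138400 − 33900(2.95) = 38395.
Ed = (dD/dP)·(P/D) = −33900 × (2.95/38395) = -2.6046…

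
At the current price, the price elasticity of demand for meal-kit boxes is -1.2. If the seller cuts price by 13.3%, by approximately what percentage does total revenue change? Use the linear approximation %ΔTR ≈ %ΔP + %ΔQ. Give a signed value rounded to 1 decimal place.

%ΔQ ≈ Ed × %ΔP = (-1.2) × (-13.3%) = +15.9600%
%ΔTR ≈ %ΔP + %ΔQ = (-13.3%) + (+15.9600%) = +2.6600%

+2.7%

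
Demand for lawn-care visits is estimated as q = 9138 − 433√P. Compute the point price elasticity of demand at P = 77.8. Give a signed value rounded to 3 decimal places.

-0.359

dq/dP = −433/(2√P) = -24.5453. At P = 77.8, q = 5318.75.
Ed = (dq/dP)·(P/q) = (-24.5453) × (77.8/5318.75) = -0.35903…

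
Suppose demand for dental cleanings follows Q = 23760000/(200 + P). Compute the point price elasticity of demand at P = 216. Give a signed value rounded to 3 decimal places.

dQ/dP = −23760000/(200 + P)² = -137.297. At P = 216, Q = 57115.4.
Ed = (dQ/dP)·(P/Q) = (-137.297) × (216/57115.4) = -0.51923…

-0.519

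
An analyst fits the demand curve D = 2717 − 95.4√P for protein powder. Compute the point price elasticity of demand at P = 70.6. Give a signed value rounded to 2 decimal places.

-0.21

dD/dP = −95.4/(2√P) = -5.67696. At P = 70.6, D = 1915.41.
Ed = (dD/dP)·(P/D) = (-5.67696) × (70.6/1915.41) = -0.2092…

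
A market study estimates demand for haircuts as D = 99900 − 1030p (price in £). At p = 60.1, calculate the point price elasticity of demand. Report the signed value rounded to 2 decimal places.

-1.63

dD/dp = −1030. At p = 60.1, D = 99900 − 1030(60.1) = 37997.
Ed = (dD/dp)·(p/D) = −1030 × (60.1/37997) = -1.6291…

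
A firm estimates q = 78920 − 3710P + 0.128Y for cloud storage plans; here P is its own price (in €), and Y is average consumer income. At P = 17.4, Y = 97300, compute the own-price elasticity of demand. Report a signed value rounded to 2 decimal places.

-2.41

At the given values, q = 78920 − 3710(17.4) + 0.128(97300) = 26820.4.
∂q/∂P = −3710.
E = (-3710) × (17.4/26820.4) = -2.4068…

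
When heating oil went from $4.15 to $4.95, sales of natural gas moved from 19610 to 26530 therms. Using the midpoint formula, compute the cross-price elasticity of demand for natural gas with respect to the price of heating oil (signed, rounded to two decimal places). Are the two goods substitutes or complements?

%ΔQ_{natural gas} = (26530 − 19610)/avg = 6920/23070 = 0.299956…
%ΔP_{heating oil} = (4.95 − 4.15)/avg = 0.8/4.55 = 0.175824…
E_cross = (6920/23070) / (0.8/4.55) = 1.7060…
E_cross > 0 ⇒ the goods are substitutes.

1.71; substitutes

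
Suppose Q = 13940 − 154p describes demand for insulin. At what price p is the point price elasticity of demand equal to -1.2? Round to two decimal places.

Ed = −154p/(13940 − 154p). Set this equal to -1.2:
154p = 1.2·(13940 − 154p) ⇒ 154p(1 + 1.2) = 1.2·13940
p = 1.2·13940 / (154·2.2) = 49.3742…

49.37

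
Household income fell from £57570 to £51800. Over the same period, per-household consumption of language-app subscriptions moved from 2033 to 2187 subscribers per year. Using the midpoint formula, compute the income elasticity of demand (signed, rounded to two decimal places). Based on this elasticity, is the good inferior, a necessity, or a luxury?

%ΔQ = (2187 − 2033)/[( 2033 + 2187)/2] = 154/2110 = 0.072985…
%ΔIncome = (51800 − 57570)/[( 57570 + 51800)/2] = -5770/54685 = -0.105513…
E_income = (154/2110) / (-5770/54685) = -0.6917…
E_income < 0 ⇒ inferior good.

-0.69; inferior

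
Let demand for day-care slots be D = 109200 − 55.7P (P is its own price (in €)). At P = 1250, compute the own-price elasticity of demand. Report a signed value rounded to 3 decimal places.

-1.759

At the given values, D = 109200 − 55.7(1250) = 39575.
∂D/∂P = −55.7.
E = (-55.7) × (1250/39575) = -1.75931…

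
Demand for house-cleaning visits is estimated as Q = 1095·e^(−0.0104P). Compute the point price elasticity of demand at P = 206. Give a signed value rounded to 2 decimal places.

dQ/dP = −0.0104·Q = -1.33664. At P = 206, Q = 128.523.
Ed = (dQ/dP)·(P/Q) = (-1.33664) × (206/128.523) = -2.1424

-2.14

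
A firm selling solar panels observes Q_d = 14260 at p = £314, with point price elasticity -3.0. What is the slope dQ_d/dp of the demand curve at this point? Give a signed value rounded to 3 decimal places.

-136.242

Ed = (dQ_d/dp)·(p/Q_d) ⇒ dQ_d/dp = Ed·Q_d/p = (-3.0)·14260/314 = -136.24203…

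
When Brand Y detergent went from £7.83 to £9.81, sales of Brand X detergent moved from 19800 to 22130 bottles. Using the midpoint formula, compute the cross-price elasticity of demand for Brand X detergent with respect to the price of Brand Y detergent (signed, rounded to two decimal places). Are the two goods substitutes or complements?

%ΔQ_{Brand X detergent} = (22130 − 19800)/avg = 2330/20965 = 0.111137…
%ΔP_{Brand Y detergent} = (9.81 − 7.83)/avg = 1.98/8.82 = 0.224489…
E_cross = (2330/20965) / (1.98/8.82) = 0.4950…
E_cross > 0 ⇒ the goods are substitutes.

0.50; substitutes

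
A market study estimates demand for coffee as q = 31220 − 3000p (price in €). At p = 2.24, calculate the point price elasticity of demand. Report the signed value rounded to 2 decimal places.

dq/dp = −3000. At p = 2.24, q = 31220 − 3000(2.24) = 24500.
Ed = (dq/dp)·(p/q) = −3000 × (2.24/24500) = -0.2742…

-0.27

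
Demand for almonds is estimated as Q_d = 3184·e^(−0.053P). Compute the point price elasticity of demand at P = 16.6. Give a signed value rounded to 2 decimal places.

-0.88

dQ_d/dP = −0.053·Q_d = -70.0094. At P = 16.6, Q_d = 1320.93.
Ed = (dQ_d/dP)·(P/Q_d) = (-70.0094) × (16.6/1320.93) = -0.8798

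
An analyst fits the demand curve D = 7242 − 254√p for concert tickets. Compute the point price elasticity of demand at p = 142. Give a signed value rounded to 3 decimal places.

-0.359

dD/dp = −254/(2√p) = -10.6576. At p = 142, D = 4215.24.
Ed = (dD/dp)·(p/D) = (-10.6576) × (142/4215.24) = -0.35902…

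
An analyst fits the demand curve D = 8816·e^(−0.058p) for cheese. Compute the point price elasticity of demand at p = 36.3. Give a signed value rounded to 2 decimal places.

-2.11

dD/dp = −0.058·D = -62.2782. At p = 36.3, D = 1073.76.
Ed = (dD/dp)·(p/D) = (-62.2782) × (36.3/1073.76) = -2.1054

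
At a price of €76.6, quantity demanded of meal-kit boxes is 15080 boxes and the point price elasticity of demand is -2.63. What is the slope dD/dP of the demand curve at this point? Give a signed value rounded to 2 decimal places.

Ed = (dD/dP)·(P/D) ⇒ dD/dP = Ed·D/P = (-2.63)·15080/76.6 = -517.7597…

-517.76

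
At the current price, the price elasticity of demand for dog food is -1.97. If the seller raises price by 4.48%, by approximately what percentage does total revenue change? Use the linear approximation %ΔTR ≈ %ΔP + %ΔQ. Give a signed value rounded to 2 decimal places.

%ΔQ ≈ Ed × %ΔP = (-1.97) × (+4.48%) = -8.8256%
%ΔTR ≈ %ΔP + %ΔQ = (+4.48%) + (-8.8256%) = -4.3456%

-4.35%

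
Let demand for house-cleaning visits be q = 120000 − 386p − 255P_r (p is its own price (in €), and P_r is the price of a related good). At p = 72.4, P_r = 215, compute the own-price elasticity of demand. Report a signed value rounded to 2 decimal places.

At the given values, q = 120000 − 386(72.4) − 255(215) = 37228.6.
∂q/∂p = −386.
E = (-386) × (72.4/37228.6) = -0.7506…

-0.75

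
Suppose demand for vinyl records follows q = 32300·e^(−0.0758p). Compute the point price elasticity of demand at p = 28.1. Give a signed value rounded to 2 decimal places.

dq/dp = −0.0758·q = -290.96. At p = 28.1, q = 3838.52.
Ed = (dq/dp)·(p/q) = (-290.96) × (28.1/3838.52) = -2.1299…

-2.13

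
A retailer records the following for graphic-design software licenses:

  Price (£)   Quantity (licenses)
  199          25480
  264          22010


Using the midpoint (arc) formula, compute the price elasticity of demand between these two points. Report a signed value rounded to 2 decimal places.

-0.52

%ΔQ = (22010 − 25480) / [(25480 + 22010)/2] = -3470/23745 = -0.146136…
%ΔP = (264 − 199) / [(199 + 264)/2] = 65/231.5 = 0.280777…
Arc Ed = %ΔQ / %ΔP = (-3470/23745) / (65/231.5) = -0.5204…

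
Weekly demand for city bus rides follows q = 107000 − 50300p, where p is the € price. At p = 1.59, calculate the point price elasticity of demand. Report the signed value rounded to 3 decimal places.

-2.960

dq/dp = −50300. At p = 1.59, q = 107000 − 50300(1.59) = 27023.
Ed = (dq/dp)·(p/q) = −50300 × (1.59/27023) = -2.95958…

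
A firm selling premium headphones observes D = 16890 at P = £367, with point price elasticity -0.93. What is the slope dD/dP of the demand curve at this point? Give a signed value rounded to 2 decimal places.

-42.80

Ed = (dD/dP)·(P/D) ⇒ dD/dP = Ed·D/P = (-0.93)·16890/367 = -42.8002…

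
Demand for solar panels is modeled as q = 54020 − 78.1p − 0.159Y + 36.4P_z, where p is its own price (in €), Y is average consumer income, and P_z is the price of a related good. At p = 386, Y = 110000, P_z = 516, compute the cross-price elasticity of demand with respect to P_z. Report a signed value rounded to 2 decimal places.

0.75

At the given values, q = 54020 − 78.1(386) − 0.159(110000) + 36.4(516) = 25165.8.
∂q/∂P_z = 36.4.
E = (36.4) × (516/25165.8) = 0.7463…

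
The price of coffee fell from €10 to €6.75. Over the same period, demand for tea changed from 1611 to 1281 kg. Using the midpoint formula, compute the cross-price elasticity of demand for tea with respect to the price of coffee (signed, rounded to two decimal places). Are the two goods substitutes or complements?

0.59; substitutes

%ΔQ_{tea} = (1281 − 1611)/avg = -330/1446 = -0.228215…
%ΔP_{coffee} = (6.75 − 10)/avg = -3.25/8.375 = -0.388059…
E_cross = (-330/1446) / (-3.25/8.375) = 0.5880…
E_cross > 0 ⇒ the goods are substitutes.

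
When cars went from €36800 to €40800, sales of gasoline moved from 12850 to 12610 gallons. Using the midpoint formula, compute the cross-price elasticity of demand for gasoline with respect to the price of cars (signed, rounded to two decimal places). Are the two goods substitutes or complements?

%ΔQ_{gasoline} = (12610 − 12850)/avg = -240/12730 = -0.018853…
%ΔP_{cars} = (40800 − 36800)/avg = 4000/38800 = 0.103092…
E_cross = (-240/12730) / (4000/38800) = -0.1828…
E_cross < 0 ⇒ the goods are complements.

-0.18; complements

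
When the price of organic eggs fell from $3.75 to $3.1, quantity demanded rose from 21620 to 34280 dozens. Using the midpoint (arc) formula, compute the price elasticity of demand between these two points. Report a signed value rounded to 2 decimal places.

%ΔQ = (34280 − 21620) / [(21620 + 34280)/2] = 12660/27950 = 0.452951…
%ΔP = (3.1 − 3.75) / [(3.75 + 3.1)/2] = -0.65/3.425 = -0.189781…
Arc Ed = %ΔQ / %ΔP = (12660/27950) / (-0.65/3.425) = -2.3867…

-2.39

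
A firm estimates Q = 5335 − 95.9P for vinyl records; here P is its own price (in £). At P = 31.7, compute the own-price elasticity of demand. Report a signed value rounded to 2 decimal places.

-1.32

At the given values, Q = 5335 − 95.9(31.7) = 2294.97.
∂Q/∂P = −95.9.
E = (-95.9) × (31.7/2294.97) = -1.3246…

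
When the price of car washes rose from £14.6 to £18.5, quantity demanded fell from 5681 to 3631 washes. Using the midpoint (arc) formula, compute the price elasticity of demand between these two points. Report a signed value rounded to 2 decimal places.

-1.87

%ΔQ = (3631 − 5681) / [(5681 + 3631)/2] = -2050/4656 = -0.440292…
%ΔP = (18.5 − 14.6) / [(14.6 + 18.5)/2] = 3.9/16.55 = 0.235649…
Arc Ed = %ΔQ / %ΔP = (-2050/4656) / (3.9/16.55) = -1.8684…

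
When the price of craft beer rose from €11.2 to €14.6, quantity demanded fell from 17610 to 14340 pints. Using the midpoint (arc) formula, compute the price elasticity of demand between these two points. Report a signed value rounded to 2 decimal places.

%ΔQ = (14340 − 17610) / [(17610 + 14340)/2] = -3270/15975 = -0.204694…
%ΔP = (14.6 − 11.2) / [(11.2 + 14.6)/2] = 3.4/12.9 = 0.263565…
Arc Ed = %ΔQ / %ΔP = (-3270/15975) / (3.4/12.9) = -0.7766…

-0.78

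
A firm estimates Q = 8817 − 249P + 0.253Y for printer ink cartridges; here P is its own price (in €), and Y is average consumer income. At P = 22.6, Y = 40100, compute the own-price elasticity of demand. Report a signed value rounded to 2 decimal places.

At the given values, Q = 8817 − 249(22.6) + 0.253(40100) = 13334.9.
∂Q/∂P = −249.
E = (-249) × (22.6/13334.9) = -0.4220…

-0.42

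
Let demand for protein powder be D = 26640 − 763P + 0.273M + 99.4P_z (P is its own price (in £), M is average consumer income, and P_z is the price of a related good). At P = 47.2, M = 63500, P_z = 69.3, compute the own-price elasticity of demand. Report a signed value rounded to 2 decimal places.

At the given values, D = 26640 − 763(47.2) + 0.273(63500) + 99.4(69.3) = 14850.32.
∂D/∂P = −763.
E = (-763) × (47.2/14850.32) = -2.4251…

-2.43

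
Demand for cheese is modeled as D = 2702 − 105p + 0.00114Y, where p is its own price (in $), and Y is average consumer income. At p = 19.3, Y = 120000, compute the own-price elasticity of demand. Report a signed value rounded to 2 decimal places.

At the given values, D = 2702 − 105(19.3) + 0.00114(120000) = 812.3.
∂D/∂p = −105.
E = (-105) × (19.3/812.3) = -2.4947…

-2.49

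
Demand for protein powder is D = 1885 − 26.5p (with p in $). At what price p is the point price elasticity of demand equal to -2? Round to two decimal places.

Ed = −26.5p/(1885 − 26.5p). Set this equal to -2:
26.5p = 2·(1885 − 26.5p) ⇒ 26.5p(1 + 2) = 2·1885
p = 2·1885 / (26.5·3) = 47.4213…

47.42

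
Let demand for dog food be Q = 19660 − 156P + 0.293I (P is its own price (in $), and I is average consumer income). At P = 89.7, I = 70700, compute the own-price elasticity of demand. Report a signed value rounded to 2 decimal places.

-0.53

At the given values, Q = 19660 − 156(89.7) + 0.293(70700) = 26381.9.
∂Q/∂P = −156.
E = (-156) × (89.7/26381.9) = -0.5304…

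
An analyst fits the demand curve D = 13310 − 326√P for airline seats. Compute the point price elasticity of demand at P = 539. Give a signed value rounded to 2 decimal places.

-0.66

dD/dP = −326/(2√P) = -7.02091. At P = 539, D = 5741.46.
Ed = (dD/dP)·(P/D) = (-7.02091) × (539/5741.46) = -0.6591…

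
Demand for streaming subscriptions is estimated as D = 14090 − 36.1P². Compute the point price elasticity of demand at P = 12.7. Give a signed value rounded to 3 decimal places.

dD/dP = −2·36.1·P = -916.94. At P = 12.7, D = 8267.431.
Ed = (dD/dP)·(P/D) = (-916.94) × (12.7/8267.431) = -1.40855…

-1.409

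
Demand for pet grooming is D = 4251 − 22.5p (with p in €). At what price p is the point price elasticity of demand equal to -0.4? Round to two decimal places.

Ed = −22.5p/(4251 − 22.5p). Set this equal to -0.4:
22.5p = 0.4·(4251 − 22.5p) ⇒ 22.5p(1 + 0.4) = 0.4·4251
p = 0.4·4251 / (22.5·1.4) = 53.9809…

53.98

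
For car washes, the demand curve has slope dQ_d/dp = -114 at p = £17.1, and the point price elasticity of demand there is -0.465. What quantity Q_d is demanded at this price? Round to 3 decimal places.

Ed = (dQ_d/dp)·(p/Q_d) ⇒ Q_d = (dQ_d/dp)·p/Ed = (-114)·17.1/(-0.465) = 4192.25806…

4192.258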